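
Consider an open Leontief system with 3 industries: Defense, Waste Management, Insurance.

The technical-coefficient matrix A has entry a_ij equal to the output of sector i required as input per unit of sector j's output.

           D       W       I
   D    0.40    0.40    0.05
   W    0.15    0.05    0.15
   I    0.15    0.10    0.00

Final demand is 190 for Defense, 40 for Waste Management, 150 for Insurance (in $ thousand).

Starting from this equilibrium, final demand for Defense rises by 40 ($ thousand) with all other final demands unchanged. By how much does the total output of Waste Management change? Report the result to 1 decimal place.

Δx_W = 14.3

I − A =
  [   0.60    -0.40    -0.05]
  [  -0.15     0.95    -0.15]
  [  -0.15    -0.10     1.00]
Cofactors of I−A, C_ij = (−1)^(i+j)·(minor ij) (rows/columns in the sector order above):
  C_11 = (0.95)(1.00) − (-0.15)(-0.10) = 0.9350
  C_12 = −[(-0.15)(1.00) − (-0.15)(-0.15)] = 0.1725
  C_13 = (-0.15)(-0.10) − (0.95)(-0.15) = 0.1575
  C_21 = −[(-0.40)(1.00) − (-0.05)(-0.10)] = 0.4050
  C_22 = (0.60)(1.00) − (-0.05)(-0.15) = 0.5925
  C_23 = −[(0.60)(-0.10) − (-0.40)(-0.15)] = 0.1200
  C_31 = (-0.40)(-0.15) − (-0.05)(0.95) = 0.1075
  C_32 = −[(0.60)(-0.15) − (-0.05)(-0.15)] = 0.0975
  C_33 = (0.60)(0.95) − (-0.40)(-0.15) = 0.5100
det(I−A) = Σ_j (I−A)_1j·C_1j = (0.60)(0.9350) + (-0.40)(0.1725) + (-0.05)(0.1575) = 0.484125
adj(I−A) = Cᵀ =
  [ 0.9350   0.4050   0.1075]
  [ 0.1725   0.5925   0.0975]
  [ 0.1575   0.1200   0.5100]
(I − A)⁻¹ = adj(I−A) / det(I−A) ≈
  [   1.9313     0.8366     0.2221]
  [   0.3563     1.2239     0.2014]
  [   0.3253     0.2479     1.0534]
Δx = (I − A)⁻¹ Δd with Δd having +40 in the Defense component and 0 elsewhere.
So Δx_W = L_WD · (+40), where L_WD = adj(I−A)_WD / det(I−A) = 0.1725 / 0.484125.
Δx_W = 0.1725 × (+40) / 0.484125 = 6.90 / 0.484125 ≈ 14.3.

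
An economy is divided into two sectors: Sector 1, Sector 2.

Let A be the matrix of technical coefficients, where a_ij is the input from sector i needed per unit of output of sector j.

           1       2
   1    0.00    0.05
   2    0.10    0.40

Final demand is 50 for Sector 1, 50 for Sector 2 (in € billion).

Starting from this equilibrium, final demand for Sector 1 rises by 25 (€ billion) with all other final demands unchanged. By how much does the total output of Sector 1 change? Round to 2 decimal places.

I − A =
  [   1.00    -0.05]
  [  -0.10     0.60]
det(I−A) = (1.00)(0.60) − (-0.05)(-0.10) = 0.5950
adj(I−A) = [[0.60, 0.05], [0.10, 1.00]]
(I − A)⁻¹ = adj(I−A) / det(I−A) ≈
  [   1.0084     0.0840]
  [   0.1681     1.6807]
Δx = (I − A)⁻¹ Δd with Δd having +25 in the Sector 1 component and 0 elsewhere.
So Δx_1 = L_11 · (+25), where L_11 = adj(I−A)_11 / det(I−A) = 0.60 / 0.5950.
Δx_1 = 0.60 × (+25) / 0.5950 = 15.00 / 0.5950 ≈ 25.21.

Δx_1 = 25.21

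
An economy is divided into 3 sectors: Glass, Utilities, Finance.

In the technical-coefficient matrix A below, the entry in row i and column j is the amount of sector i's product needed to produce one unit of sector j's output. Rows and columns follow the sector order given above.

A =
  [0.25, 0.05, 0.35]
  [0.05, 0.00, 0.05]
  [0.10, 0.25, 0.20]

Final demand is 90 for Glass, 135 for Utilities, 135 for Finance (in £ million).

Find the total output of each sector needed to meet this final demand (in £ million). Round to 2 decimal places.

I − A =
  [   0.75    -0.05    -0.35]
  [  -0.05     1.00    -0.05]
  [  -0.10    -0.25     0.80]
Cofactors of I−A, C_ij = (−1)^(i+j)·(minor ij) (rows/columns in the sector order above):
  C_11 = (1.00)(0.80) − (-0.05)(-0.25) = 0.7875
  C_12 = −[(-0.05)(0.80) − (-0.05)(-0.10)] = 0.0450
  C_13 = (-0.05)(-0.25) − (1.00)(-0.10) = 0.1125
  C_21 = −[(-0.05)(0.80) − (-0.35)(-0.25)] = 0.1275
  C_22 = (0.75)(0.80) − (-0.35)(-0.10) = 0.5650
  C_23 = −[(0.75)(-0.25) − (-0.05)(-0.10)] = 0.1925
  C_31 = (-0.05)(-0.05) − (-0.35)(1.00) = 0.3525
  C_32 = −[(0.75)(-0.05) − (-0.35)(-0.05)] = 0.0550
  C_33 = (0.75)(1.00) − (-0.05)(-0.05) = 0.7475
det(I−A) = Σ_j (I−A)_1j·C_1j = (0.75)(0.7875) + (-0.05)(0.0450) + (-0.35)(0.1125) = 0.5490
adj(I−A) = Cᵀ =
  [ 0.7875   0.1275   0.3525]
  [ 0.0450   0.5650   0.0550]
  [ 0.1125   0.1925   0.7475]
(I − A)⁻¹ = adj(I−A) / det(I−A) ≈
  [   1.4344     0.2322     0.6421]
  [   0.0820     1.0291     0.1002]
  [   0.2049     0.3506     1.3616]
x = (I − A)⁻¹ d = adj(I−A)·d / det(I−A), with det(I−A) = 0.5490:
  x_1 = (0.7875·90 + 0.1275·135 + 0.3525·135) / 0.5490 = 135.675 / 0.5490 ≈ 247.13
  x_2 = (0.0450·90 + 0.5650·135 + 0.0550·135) / 0.5490 = 87.75 / 0.5490 ≈ 159.84
  x_3 = (0.1125·90 + 0.1925·135 + 0.7475·135) / 0.5490 = 137.025 / 0.5490 ≈ 249.59

x_1 = 247.13, x_2 = 159.84, x_3 = 249.59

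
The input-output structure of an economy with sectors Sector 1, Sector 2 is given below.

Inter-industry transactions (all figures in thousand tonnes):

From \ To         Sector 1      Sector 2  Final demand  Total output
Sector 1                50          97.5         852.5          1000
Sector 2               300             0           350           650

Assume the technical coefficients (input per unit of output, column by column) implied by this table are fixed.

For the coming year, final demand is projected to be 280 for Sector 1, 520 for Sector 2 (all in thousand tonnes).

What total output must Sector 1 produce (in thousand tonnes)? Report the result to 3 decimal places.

x_1 = 395.580

Technical coefficients a_ij = z_ij / X_j:
  a_11 = 50/1000 = 0.05, a_21 = 300/1000 = 0.30
  a_12 = 97.5/650 = 0.15, a_22 = 0/650 = 0.00
I − A =
  [   0.95    -0.15]
  [  -0.30     1.00]
det(I−A) = (0.95)(1.00) − (-0.15)(-0.30) = 0.9050
adj(I−A) = [[1.00, 0.15], [0.30, 0.95]]
(I − A)⁻¹ = adj(I−A) / det(I−A) ≈
  [   1.1050     0.1657]
  [   0.3315     1.0497]
x = (I − A)⁻¹ d = adj(I−A)·d / det(I−A), with det(I−A) = 0.9050:
  x_1 = (1.00·280 + 0.15·520) / 0.9050 = 358.00 / 0.9050 ≈ 395.580
  x_2 = (0.30·280 + 0.95·520) / 0.9050 = 578.00 / 0.9050 ≈ 638.674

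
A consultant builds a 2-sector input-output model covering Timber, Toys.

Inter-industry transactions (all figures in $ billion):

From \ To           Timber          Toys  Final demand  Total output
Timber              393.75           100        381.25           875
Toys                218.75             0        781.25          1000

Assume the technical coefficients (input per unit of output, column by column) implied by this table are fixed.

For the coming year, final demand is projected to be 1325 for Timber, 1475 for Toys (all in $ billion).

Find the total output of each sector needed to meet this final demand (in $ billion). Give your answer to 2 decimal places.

Technical coefficients a_ij = z_ij / X_j:
  a_11 = 393.75/875 = 0.45, a_21 = 218.75/875 = 0.25
  a_12 = 100/1000 = 0.10, a_22 = 0/1000 = 0.00
I − A =
  [   0.55    -0.10]
  [  -0.25     1.00]
det(I−A) = (0.55)(1.00) − (-0.10)(-0.25) = 0.5250
adj(I−A) = [[1.00, 0.10], [0.25, 0.55]]
(I − A)⁻¹ = adj(I−A) / det(I−A) ≈
  [   1.9048     0.1905]
  [   0.4762     1.0476]
x = (I − A)⁻¹ d = adj(I−A)·d / det(I−A), with det(I−A) = 0.5250:
  x_1 = (1.00·1325 + 0.10·1475) / 0.5250 = 1472.50 / 0.5250 ≈ 2804.76
  x_2 = (0.25·1325 + 0.55·1475) / 0.5250 = 1142.50 / 0.5250 ≈ 2176.19

x_1 = 2804.76, x_2 = 2176.19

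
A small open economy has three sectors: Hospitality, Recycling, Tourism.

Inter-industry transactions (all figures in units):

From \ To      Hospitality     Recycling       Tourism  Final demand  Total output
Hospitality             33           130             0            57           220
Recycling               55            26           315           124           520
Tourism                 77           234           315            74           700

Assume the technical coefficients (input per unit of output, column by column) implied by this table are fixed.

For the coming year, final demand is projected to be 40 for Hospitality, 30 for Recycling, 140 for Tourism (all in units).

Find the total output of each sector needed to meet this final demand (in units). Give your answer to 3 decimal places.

Technical coefficients a_ij = z_ij / X_j:
  a_HH = 33/220 = 0.15, a_RH = 55/220 = 0.25, a_TH = 77/220 = 0.35
  a_HR = 130/520 = 0.25, a_RR = 26/520 = 0.05, a_TR = 234/520 = 0.45
  a_HT = 0/700 = 0.00, a_RT = 315/700 = 0.45, a_TT = 315/700 = 0.45
I − A =
  [   0.85    -0.25     0.00]
  [  -0.25     0.95    -0.45]
  [  -0.35    -0.45     0.55]
Cofactors of I−A, C_ij = (−1)^(i+j)·(minor ij) (rows/columns in the sector order above):
  C_11 = (0.95)(0.55) − (-0.45)(-0.45) = 0.3200
  C_12 = −[(-0.25)(0.55) − (-0.45)(-0.35)] = 0.2950
  C_13 = (-0.25)(-0.45) − (0.95)(-0.35) = 0.4450
  C_21 = −[(-0.25)(0.55) − (0.00)(-0.45)] = 0.1375
  C_22 = (0.85)(0.55) − (0.00)(-0.35) = 0.4675
  C_23 = −[(0.85)(-0.45) − (-0.25)(-0.35)] = 0.4700
  C_31 = (-0.25)(-0.45) − (0.00)(0.95) = 0.1125
  C_32 = −[(0.85)(-0.45) − (0.00)(-0.25)] = 0.3825
  C_33 = (0.85)(0.95) − (-0.25)(-0.25) = 0.7450
det(I−A) = Σ_j (I−A)_1j·C_1j = (0.85)(0.3200) + (-0.25)(0.2950) + (0.00)(0.4450) = 0.19825
adj(I−A) = Cᵀ =
  [ 0.3200   0.1375   0.1125]
  [ 0.2950   0.4675   0.3825]
  [ 0.4450   0.4700   0.7450]
(I − A)⁻¹ = adj(I−A) / det(I−A) ≈
  [   1.6141     0.6936     0.5675]
  [   1.4880     2.3581     1.9294]
  [   2.2446     2.3707     3.7579]
x = (I − A)⁻¹ d = adj(I−A)·d / det(I−A), with det(I−A) = 0.19825:
  x_H = (0.3200·40 + 0.1375·30 + 0.1125·140) / 0.19825 = 32.675 / 0.19825 ≈ 164.817
  x_R = (0.2950·40 + 0.4675·30 + 0.3825·140) / 0.19825 = 79.375 / 0.19825 ≈ 400.378
  x_T = (0.4450·40 + 0.4700·30 + 0.7450·140) / 0.19825 = 136.20 / 0.19825 ≈ 687.011

x_H = 164.817, x_R = 400.378, x_T = 687.011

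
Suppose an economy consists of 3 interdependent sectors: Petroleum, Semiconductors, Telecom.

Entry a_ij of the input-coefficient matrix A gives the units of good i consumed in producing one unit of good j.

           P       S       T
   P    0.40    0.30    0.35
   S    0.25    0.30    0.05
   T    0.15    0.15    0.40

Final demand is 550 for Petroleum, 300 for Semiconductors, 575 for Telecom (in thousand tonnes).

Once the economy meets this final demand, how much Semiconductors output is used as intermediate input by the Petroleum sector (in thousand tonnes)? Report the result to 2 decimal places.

z_SP = 741.69

I − A =
  [   0.60    -0.30    -0.35]
  [  -0.25     0.70    -0.05]
  [  -0.15    -0.15     0.60]
Cofactors of I−A, C_ij = (−1)^(i+j)·(minor ij) (rows/columns in the sector order above):
  C_11 = (0.70)(0.60) − (-0.05)(-0.15) = 0.4125
  C_12 = −[(-0.25)(0.60) − (-0.05)(-0.15)] = 0.1575
  C_13 = (-0.25)(-0.15) − (0.70)(-0.15) = 0.1425
  C_21 = −[(-0.30)(0.60) − (-0.35)(-0.15)] = 0.2325
  C_22 = (0.60)(0.60) − (-0.35)(-0.15) = 0.3075
  C_23 = −[(0.60)(-0.15) − (-0.30)(-0.15)] = 0.1350
  C_31 = (-0.30)(-0.05) − (-0.35)(0.70) = 0.2600
  C_32 = −[(0.60)(-0.05) − (-0.35)(-0.25)] = 0.1175
  C_33 = (0.60)(0.70) − (-0.30)(-0.25) = 0.3450
det(I−A) = Σ_j (I−A)_1j·C_1j = (0.60)(0.4125) + (-0.30)(0.1575) + (-0.35)(0.1425) = 0.150375
adj(I−A) = Cᵀ =
  [ 0.4125   0.2325   0.2600]
  [ 0.1575   0.3075   0.1175]
  [ 0.1425   0.1350   0.3450]
(I − A)⁻¹ = adj(I−A) / det(I−A) ≈
  [   2.7431     1.5461     1.7290]
  [   1.0474     2.0449     0.7814]
  [   0.9476     0.8978     2.2943]
First solve x = (I − A)⁻¹ d = adj(I−A)·d / det(I−A); in particular x_P = (0.4125·550 + 0.2325·300 + 0.2600·575) / 0.150375 = 446.125 / 0.150375 ≈ 2966.7498.
Intermediate flow from S to P: z_SP = a_SP · x_P = 0.25 × 446.125 / 0.150375 = 111.53125 / 0.150375 ≈ 741.69.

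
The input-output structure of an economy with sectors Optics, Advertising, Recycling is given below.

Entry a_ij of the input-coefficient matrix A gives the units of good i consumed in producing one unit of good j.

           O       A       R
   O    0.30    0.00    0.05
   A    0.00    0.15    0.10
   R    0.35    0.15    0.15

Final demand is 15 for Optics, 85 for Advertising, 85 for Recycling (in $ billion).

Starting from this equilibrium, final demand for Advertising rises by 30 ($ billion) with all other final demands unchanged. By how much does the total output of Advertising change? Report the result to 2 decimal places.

I − A =
  [   0.70     0.00    -0.05]
  [   0.00     0.85    -0.10]
  [  -0.35    -0.15     0.85]
Cofactors of I−A, C_ij = (−1)^(i+j)·(minor ij) (rows/columns in the sector order above):
  C_11 = (0.85)(0.85) − (-0.10)(-0.15) = 0.7075
  C_12 = −[(0.00)(0.85) − (-0.10)(-0.35)] = 0.0350
  C_13 = (0.00)(-0.15) − (0.85)(-0.35) = 0.2975
  C_21 = −[(0.00)(0.85) − (-0.05)(-0.15)] = 0.0075
  C_22 = (0.70)(0.85) − (-0.05)(-0.35) = 0.5775
  C_23 = −[(0.70)(-0.15) − (0.00)(-0.35)] = 0.1050
  C_31 = (0.00)(-0.10) − (-0.05)(0.85) = 0.0425
  C_32 = −[(0.70)(-0.10) − (-0.05)(0.00)] = 0.0700
  C_33 = (0.70)(0.85) − (0.00)(0.00) = 0.5950
det(I−A) = Σ_j (I−A)_1j·C_1j = (0.70)(0.7075) + (0.00)(0.0350) + (-0.05)(0.2975) = 0.480375
adj(I−A) = Cᵀ =
  [ 0.7075   0.0075   0.0425]
  [ 0.0350   0.5775   0.0700]
  [ 0.2975   0.1050   0.5950]
(I − A)⁻¹ = adj(I−A) / det(I−A) ≈
  [   1.4728     0.0156     0.0885]
  [   0.0729     1.2022     0.1457]
  [   0.6193     0.2186     1.2386]
Δx = (I − A)⁻¹ Δd with Δd having +30 in the Advertising component and 0 elsewhere.
So Δx_A = L_AA · (+30), where L_AA = adj(I−A)_AA / det(I−A) = 0.5775 / 0.480375.
Δx_A = 0.5775 × (+30) / 0.480375 = 17.325 / 0.480375 ≈ 36.07.

Δx_A = 36.07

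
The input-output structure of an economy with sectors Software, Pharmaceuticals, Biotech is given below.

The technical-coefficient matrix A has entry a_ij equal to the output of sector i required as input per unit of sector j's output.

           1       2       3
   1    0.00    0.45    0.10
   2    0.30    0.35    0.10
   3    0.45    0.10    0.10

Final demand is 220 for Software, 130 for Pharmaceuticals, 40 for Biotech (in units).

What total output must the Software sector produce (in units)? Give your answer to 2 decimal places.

I − A =
  [   1.00    -0.45    -0.10]
  [  -0.30     0.65    -0.10]
  [  -0.45    -0.10     0.90]
Cofactors of I−A, C_ij = (−1)^(i+j)·(minor ij) (rows/columns in the sector order above):
  C_11 = (0.65)(0.90) − (-0.10)(-0.10) = 0.5750
  C_12 = −[(-0.30)(0.90) − (-0.10)(-0.45)] = 0.3150
  C_13 = (-0.30)(-0.10) − (0.65)(-0.45) = 0.3225
  C_21 = −[(-0.45)(0.90) − (-0.10)(-0.10)] = 0.4150
  C_22 = (1.00)(0.90) − (-0.10)(-0.45) = 0.8550
  C_23 = −[(1.00)(-0.10) − (-0.45)(-0.45)] = 0.3025
  C_31 = (-0.45)(-0.10) − (-0.10)(0.65) = 0.1100
  C_32 = −[(1.00)(-0.10) − (-0.10)(-0.30)] = 0.1300
  C_33 = (1.00)(0.65) − (-0.45)(-0.30) = 0.5150
det(I−A) = Σ_j (I−A)_1j·C_1j = (1.00)(0.5750) + (-0.45)(0.3150) + (-0.10)(0.3225) = 0.4010
adj(I−A) = Cᵀ =
  [ 0.5750   0.4150   0.1100]
  [ 0.3150   0.8550   0.1300]
  [ 0.3225   0.3025   0.5150]
(I − A)⁻¹ = adj(I−A) / det(I−A) ≈
  [   1.4339     1.0349     0.2743]
  [   0.7855     2.1322     0.3242]
  [   0.8042     0.7544     1.2843]
x = (I − A)⁻¹ d = adj(I−A)·d / det(I−A), with det(I−A) = 0.4010:
  x_1 = (0.5750·220 + 0.4150·130 + 0.1100·40) / 0.4010 = 184.85 / 0.4010 ≈ 460.97
  x_2 = (0.3150·220 + 0.8550·130 + 0.1300·40) / 0.4010 = 185.65 / 0.4010 ≈ 462.97
  x_3 = (0.3225·220 + 0.3025·130 + 0.5150·40) / 0.4010 = 130.875 / 0.4010 ≈ 326.37

x_1 = 460.97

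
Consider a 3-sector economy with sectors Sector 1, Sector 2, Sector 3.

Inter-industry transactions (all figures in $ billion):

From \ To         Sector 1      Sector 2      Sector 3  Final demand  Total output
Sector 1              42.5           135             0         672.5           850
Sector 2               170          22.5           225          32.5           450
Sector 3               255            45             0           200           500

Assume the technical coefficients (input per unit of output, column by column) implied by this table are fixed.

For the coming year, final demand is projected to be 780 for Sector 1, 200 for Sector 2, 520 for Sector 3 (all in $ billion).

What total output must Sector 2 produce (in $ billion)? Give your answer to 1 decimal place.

Technical coefficients a_ij = z_ij / X_j:
  a_11 = 42.5/850 = 0.05, a_21 = 170/850 = 0.20, a_31 = 255/850 = 0.30
  a_12 = 135/450 = 0.30, a_22 = 22.5/450 = 0.05, a_32 = 45/450 = 0.10
  a_13 = 0/500 = 0.00, a_23 = 225/500 = 0.45, a_33 = 0/500 = 0.00
I − A =
  [   0.95    -0.30     0.00]
  [  -0.20     0.95    -0.45]
  [  -0.30    -0.10     1.00]
Cofactors of I−A, C_ij = (−1)^(i+j)·(minor ij) (rows/columns in the sector order above):
  C_11 = (0.95)(1.00) − (-0.45)(-0.10) = 0.9050
  C_12 = −[(-0.20)(1.00) − (-0.45)(-0.30)] = 0.3350
  C_13 = (-0.20)(-0.10) − (0.95)(-0.30) = 0.3050
  C_21 = −[(-0.30)(1.00) − (0.00)(-0.10)] = 0.3000
  C_22 = (0.95)(1.00) − (0.00)(-0.30) = 0.9500
  C_23 = −[(0.95)(-0.10) − (-0.30)(-0.30)] = 0.1850
  C_31 = (-0.30)(-0.45) − (0.00)(0.95) = 0.1350
  C_32 = −[(0.95)(-0.45) − (0.00)(-0.20)] = 0.4275
  C_33 = (0.95)(0.95) − (-0.30)(-0.20) = 0.8425
det(I−A) = Σ_j (I−A)_1j·C_1j = (0.95)(0.9050) + (-0.30)(0.3350) + (0.00)(0.3050) = 0.75925
adj(I−A) = Cᵀ =
  [ 0.9050   0.3000   0.1350]
  [ 0.3350   0.9500   0.4275]
  [ 0.3050   0.1850   0.8425]
(I − A)⁻¹ = adj(I−A) / det(I−A) ≈
  [   1.1920     0.3951     0.1778]
  [   0.4412     1.2512     0.5631]
  [   0.4017     0.2437     1.1096]
x = (I − A)⁻¹ d = adj(I−A)·d / det(I−A), with det(I−A) = 0.75925:
  x_1 = (0.9050·780 + 0.3000·200 + 0.1350·520) / 0.75925 = 836.10 / 0.75925 ≈ 1101.2
  x_2 = (0.3350·780 + 0.9500·200 + 0.4275·520) / 0.75925 = 673.60 / 0.75925 ≈ 887.2
  x_3 = (0.3050·780 + 0.1850·200 + 0.8425·520) / 0.75925 = 713.00 / 0.75925 ≈ 939.1

x_2 = 887.2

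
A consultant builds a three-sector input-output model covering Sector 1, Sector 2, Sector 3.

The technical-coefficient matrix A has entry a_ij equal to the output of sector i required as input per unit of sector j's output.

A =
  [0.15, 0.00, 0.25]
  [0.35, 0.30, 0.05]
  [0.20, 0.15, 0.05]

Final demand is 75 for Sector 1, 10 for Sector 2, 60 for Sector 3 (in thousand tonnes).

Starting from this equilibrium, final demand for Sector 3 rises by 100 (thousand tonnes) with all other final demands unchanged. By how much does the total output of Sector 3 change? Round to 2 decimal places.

Δx_3 = 116.50

I − A =
  [   0.85     0.00    -0.25]
  [  -0.35     0.70    -0.05]
  [  -0.20    -0.15     0.95]
Cofactors of I−A, C_ij = (−1)^(i+j)·(minor ij) (rows/columns in the sector order above):
  C_11 = (0.70)(0.95) − (-0.05)(-0.15) = 0.6575
  C_12 = −[(-0.35)(0.95) − (-0.05)(-0.20)] = 0.3425
  C_13 = (-0.35)(-0.15) − (0.70)(-0.20) = 0.1925
  C_21 = −[(0.00)(0.95) − (-0.25)(-0.15)] = 0.0375
  C_22 = (0.85)(0.95) − (-0.25)(-0.20) = 0.7575
  C_23 = −[(0.85)(-0.15) − (0.00)(-0.20)] = 0.1275
  C_31 = (0.00)(-0.05) − (-0.25)(0.70) = 0.1750
  C_32 = −[(0.85)(-0.05) − (-0.25)(-0.35)] = 0.1300
  C_33 = (0.85)(0.70) − (0.00)(-0.35) = 0.5950
det(I−A) = Σ_j (I−A)_1j·C_1j = (0.85)(0.6575) + (0.00)(0.3425) + (-0.25)(0.1925) = 0.51075
adj(I−A) = Cᵀ =
  [ 0.6575   0.0375   0.1750]
  [ 0.3425   0.7575   0.1300]
  [ 0.1925   0.1275   0.5950]
(I − A)⁻¹ = adj(I−A) / det(I−A) ≈
  [   1.2873     0.0734     0.3426]
  [   0.6706     1.4831     0.2545]
  [   0.3769     0.2496     1.1650]
Δx = (I − A)⁻¹ Δd with Δd having +100 in the Sector 3 component and 0 elsewhere.
So Δx_3 = L_33 · (+100), where L_33 = adj(I−A)_33 / det(I−A) = 0.5950 / 0.51075.
Δx_3 = 0.5950 × (+100) / 0.51075 = 59.50 / 0.51075 ≈ 116.50.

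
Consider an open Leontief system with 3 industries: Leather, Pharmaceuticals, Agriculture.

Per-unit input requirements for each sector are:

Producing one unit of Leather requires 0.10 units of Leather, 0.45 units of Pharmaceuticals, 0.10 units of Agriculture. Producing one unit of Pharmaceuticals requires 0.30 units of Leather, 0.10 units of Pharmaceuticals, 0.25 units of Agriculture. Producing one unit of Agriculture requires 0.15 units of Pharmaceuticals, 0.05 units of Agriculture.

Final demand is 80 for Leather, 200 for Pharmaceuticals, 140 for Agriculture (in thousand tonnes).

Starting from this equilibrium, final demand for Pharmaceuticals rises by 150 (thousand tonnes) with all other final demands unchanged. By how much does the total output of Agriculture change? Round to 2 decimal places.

Δx_A = 63.43

I − A =
  [   0.90    -0.30     0.00]
  [  -0.45     0.90    -0.15]
  [  -0.10    -0.25     0.95]
Cofactors of I−A, C_ij = (−1)^(i+j)·(minor ij) (rows/columns in the sector order above):
  C_11 = (0.90)(0.95) − (-0.15)(-0.25) = 0.8175
  C_12 = −[(-0.45)(0.95) − (-0.15)(-0.10)] = 0.4425
  C_13 = (-0.45)(-0.25) − (0.90)(-0.10) = 0.2025
  C_21 = −[(-0.30)(0.95) − (0.00)(-0.25)] = 0.2850
  C_22 = (0.90)(0.95) − (0.00)(-0.10) = 0.8550
  C_23 = −[(0.90)(-0.25) − (-0.30)(-0.10)] = 0.2550
  C_31 = (-0.30)(-0.15) − (0.00)(0.90) = 0.0450
  C_32 = −[(0.90)(-0.15) − (0.00)(-0.45)] = 0.1350
  C_33 = (0.90)(0.90) − (-0.30)(-0.45) = 0.6750
det(I−A) = Σ_j (I−A)_1j·C_1j = (0.90)(0.8175) + (-0.30)(0.4425) + (0.00)(0.2025) = 0.6030
adj(I−A) = Cᵀ =
  [ 0.8175   0.2850   0.0450]
  [ 0.4425   0.8550   0.1350]
  [ 0.2025   0.2550   0.6750]
(I − A)⁻¹ = adj(I−A) / det(I−A) ≈
  [   1.3557     0.4726     0.0746]
  [   0.7338     1.4179     0.2239]
  [   0.3358     0.4229     1.1194]
Δx = (I − A)⁻¹ Δd with Δd having +150 in the Pharmaceuticals component and 0 elsewhere.
So Δx_A = L_AP · (+150), where L_AP = adj(I−A)_AP / det(I−A) = 0.2550 / 0.6030.
Δx_A = 0.2550 × (+150) / 0.6030 = 38.25 / 0.6030 ≈ 63.43.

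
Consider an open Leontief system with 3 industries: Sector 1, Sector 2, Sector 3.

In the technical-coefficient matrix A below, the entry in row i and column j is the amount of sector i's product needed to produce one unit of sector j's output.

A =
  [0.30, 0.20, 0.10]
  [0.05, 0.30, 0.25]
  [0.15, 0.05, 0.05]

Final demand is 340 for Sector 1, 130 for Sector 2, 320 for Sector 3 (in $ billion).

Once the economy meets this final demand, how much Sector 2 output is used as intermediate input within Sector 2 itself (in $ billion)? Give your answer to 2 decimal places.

I − A =
  [   0.70    -0.20    -0.10]
  [  -0.05     0.70    -0.25]
  [  -0.15    -0.05     0.95]
Cofactors of I−A, C_ij = (−1)^(i+j)·(minor ij) (rows/columns in the sector order above):
  C_11 = (0.70)(0.95) − (-0.25)(-0.05) = 0.6525
  C_12 = −[(-0.05)(0.95) − (-0.25)(-0.15)] = 0.0850
  C_13 = (-0.05)(-0.05) − (0.70)(-0.15) = 0.1075
  C_21 = −[(-0.20)(0.95) − (-0.10)(-0.05)] = 0.1950
  C_22 = (0.70)(0.95) − (-0.10)(-0.15) = 0.6500
  C_23 = −[(0.70)(-0.05) − (-0.20)(-0.15)] = 0.0650
  C_31 = (-0.20)(-0.25) − (-0.10)(0.70) = 0.1200
  C_32 = −[(0.70)(-0.25) − (-0.10)(-0.05)] = 0.1800
  C_33 = (0.70)(0.70) − (-0.20)(-0.05) = 0.4800
det(I−A) = Σ_j (I−A)_1j·C_1j = (0.70)(0.6525) + (-0.20)(0.0850) + (-0.10)(0.1075) = 0.4290
adj(I−A) = Cᵀ =
  [ 0.6525   0.1950   0.1200]
  [ 0.0850   0.6500   0.1800]
  [ 0.1075   0.0650   0.4800]
(I − A)⁻¹ = adj(I−A) / det(I−A) ≈
  [   1.5210     0.4545     0.2797]
  [   0.1981     1.5152     0.4196]
  [   0.2506     0.1515     1.1189]
First solve x = (I − A)⁻¹ d = adj(I−A)·d / det(I−A); in particular x_2 = (0.0850·340 + 0.6500·130 + 0.1800·320) / 0.4290 = 171.00 / 0.4290 ≈ 398.6014.
Intermediate flow from 2 to 2: z_22 = a_22 · x_2 = 0.30 × 171.00 / 0.4290 = 51.30 / 0.4290 ≈ 119.58.

z_22 = 119.58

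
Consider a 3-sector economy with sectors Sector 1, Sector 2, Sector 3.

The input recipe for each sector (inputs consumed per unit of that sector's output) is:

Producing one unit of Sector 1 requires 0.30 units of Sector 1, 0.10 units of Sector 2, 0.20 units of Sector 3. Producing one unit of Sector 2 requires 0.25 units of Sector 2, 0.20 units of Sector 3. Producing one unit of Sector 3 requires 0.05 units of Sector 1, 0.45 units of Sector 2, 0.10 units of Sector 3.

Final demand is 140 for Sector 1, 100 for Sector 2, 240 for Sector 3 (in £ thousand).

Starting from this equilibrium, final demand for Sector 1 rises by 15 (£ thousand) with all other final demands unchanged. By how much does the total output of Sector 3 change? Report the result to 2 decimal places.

I − A =
  [   0.70     0.00    -0.05]
  [  -0.10     0.75    -0.45]
  [  -0.20    -0.20     0.90]
Cofactors of I−A, C_ij = (−1)^(i+j)·(minor ij) (rows/columns in the sector order above):
  C_11 = (0.75)(0.90) − (-0.45)(-0.20) = 0.5850
  C_12 = −[(-0.10)(0.90) − (-0.45)(-0.20)] = 0.1800
  C_13 = (-0.10)(-0.20) − (0.75)(-0.20) = 0.1700
  C_21 = −[(0.00)(0.90) − (-0.05)(-0.20)] = 0.0100
  C_22 = (0.70)(0.90) − (-0.05)(-0.20) = 0.6200
  C_23 = −[(0.70)(-0.20) − (0.00)(-0.20)] = 0.1400
  C_31 = (0.00)(-0.45) − (-0.05)(0.75) = 0.0375
  C_32 = −[(0.70)(-0.45) − (-0.05)(-0.10)] = 0.3200
  C_33 = (0.70)(0.75) − (0.00)(-0.10) = 0.5250
det(I−A) = Σ_j (I−A)_1j·C_1j = (0.70)(0.5850) + (0.00)(0.1800) + (-0.05)(0.1700) = 0.4010
adj(I−A) = Cᵀ =
  [ 0.5850   0.0100   0.0375]
  [ 0.1800   0.6200   0.3200]
  [ 0.1700   0.1400   0.5250]
(I − A)⁻¹ = adj(I−A) / det(I−A) ≈
  [   1.4589     0.0249     0.0935]
  [   0.4489     1.5461     0.7980]
  [   0.4239     0.3491     1.3092]
Δx = (I − A)⁻¹ Δd with Δd having +15 in the Sector 1 component and 0 elsewhere.
So Δx_3 = L_31 · (+15), where L_31 = adj(I−A)_31 / det(I−A) = 0.1700 / 0.4010.
Δx_3 = 0.1700 × (+15) / 0.4010 = 2.55 / 0.4010 ≈ 6.36.

Δx_3 = 6.36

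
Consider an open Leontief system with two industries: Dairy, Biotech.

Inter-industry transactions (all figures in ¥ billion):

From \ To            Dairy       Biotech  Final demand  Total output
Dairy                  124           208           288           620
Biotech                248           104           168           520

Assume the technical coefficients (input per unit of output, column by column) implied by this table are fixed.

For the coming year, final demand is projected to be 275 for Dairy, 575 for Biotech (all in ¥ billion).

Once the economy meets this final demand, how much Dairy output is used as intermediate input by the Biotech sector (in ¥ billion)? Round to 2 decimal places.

Technical coefficients a_ij = z_ij / X_j:
  a_DD = 124/620 = 0.20, a_BD = 248/620 = 0.40
  a_DB = 208/520 = 0.40, a_BB = 104/520 = 0.20
I − A =
  [   0.80    -0.40]
  [  -0.40     0.80]
det(I−A) = (0.80)(0.80) − (-0.40)(-0.40) = 0.4800
adj(I−A) = [[0.80, 0.40], [0.40, 0.80]]
(I − A)⁻¹ = adj(I−A) / det(I−A) ≈
  [   1.6667     0.8333]
  [   0.8333     1.6667]
First solve x = (I − A)⁻¹ d = adj(I−A)·d / det(I−A); in particular x_B = (0.40·275 + 0.80·575) / 0.4800 = 570.00 / 0.4800 = 1187.5000.
Intermediate flow from D to B: z_DB = a_DB · x_B = 0.40 × 570.00 / 0.4800 = 228.00 / 0.4800 = 475.00.

z_DB = 475.00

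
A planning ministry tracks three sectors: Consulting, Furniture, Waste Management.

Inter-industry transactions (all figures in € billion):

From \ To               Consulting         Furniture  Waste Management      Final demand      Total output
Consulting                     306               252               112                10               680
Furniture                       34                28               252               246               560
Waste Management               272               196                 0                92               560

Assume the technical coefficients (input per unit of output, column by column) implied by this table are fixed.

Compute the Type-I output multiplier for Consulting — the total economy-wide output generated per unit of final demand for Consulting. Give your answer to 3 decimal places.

m_C = 5.615

Technical coefficients a_ij = z_ij / X_j:
  a_CC = 306/680 = 0.45, a_FC = 34/680 = 0.05, a_WC = 272/680 = 0.40
  a_CF = 252/560 = 0.45, a_FF = 28/560 = 0.05, a_WF = 196/560 = 0.35
  a_CW = 112/560 = 0.20, a_FW = 252/560 = 0.45, a_WW = 0/560 = 0.00
I − A =
  [   0.55    -0.45    -0.20]
  [  -0.05     0.95    -0.45]
  [  -0.40    -0.35     1.00]
Cofactors of I−A, C_ij = (−1)^(i+j)·(minor ij) (rows/columns in the sector order above):
  C_11 = (0.95)(1.00) − (-0.45)(-0.35) = 0.7925
  C_12 = −[(-0.05)(1.00) − (-0.45)(-0.40)] = 0.2300
  C_13 = (-0.05)(-0.35) − (0.95)(-0.40) = 0.3975
  C_21 = −[(-0.45)(1.00) − (-0.20)(-0.35)] = 0.5200
  C_22 = (0.55)(1.00) − (-0.20)(-0.40) = 0.4700
  C_23 = −[(0.55)(-0.35) − (-0.45)(-0.40)] = 0.3725
  C_31 = (-0.45)(-0.45) − (-0.20)(0.95) = 0.3925
  C_32 = −[(0.55)(-0.45) − (-0.20)(-0.05)] = 0.2575
  C_33 = (0.55)(0.95) − (-0.45)(-0.05) = 0.5000
det(I−A) = Σ_j (I−A)_1j·C_1j = (0.55)(0.7925) + (-0.45)(0.2300) + (-0.20)(0.3975) = 0.252875
adj(I−A) = Cᵀ =
  [ 0.7925   0.5200   0.3925]
  [ 0.2300   0.4700   0.2575]
  [ 0.3975   0.3725   0.5000]
(I − A)⁻¹ = adj(I−A) / det(I−A) ≈
  [   3.1340     2.0564     1.5522]
  [   0.9095     1.8586     1.0183]
  [   1.5719     1.4731     1.9773]
The output multiplier for sector j is the column-j sum of the Leontief inverse (I − A)⁻¹ = adj(I−A) / det(I−A).
Column C of adj(I−A): (0.7925, 0.2300, 0.3975); det(I−A) = 0.252875.
m_C = (0.7925 + 0.2300 + 0.3975) / 0.252875 = 1.42 / 0.252875 ≈ 5.615.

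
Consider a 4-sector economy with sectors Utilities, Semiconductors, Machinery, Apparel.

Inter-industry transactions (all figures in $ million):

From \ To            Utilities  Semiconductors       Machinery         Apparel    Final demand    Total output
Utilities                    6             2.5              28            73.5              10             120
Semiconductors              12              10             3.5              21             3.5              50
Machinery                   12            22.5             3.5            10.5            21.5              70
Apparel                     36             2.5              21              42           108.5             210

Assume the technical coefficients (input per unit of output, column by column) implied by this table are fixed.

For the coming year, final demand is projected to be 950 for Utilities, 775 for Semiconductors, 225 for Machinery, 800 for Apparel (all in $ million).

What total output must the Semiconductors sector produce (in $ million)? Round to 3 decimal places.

x_2 = 1734.114

Technical coefficients a_ij = z_ij / X_j:
  a_11 = 6/120 = 0.05, a_21 = 12/120 = 0.10, a_31 = 12/120 = 0.10, a_41 = 36/120 = 0.30
  a_12 = 2.5/50 = 0.05, a_22 = 10/50 = 0.20, a_32 = 22.5/50 = 0.45, a_42 = 2.5/50 = 0.05
  a_13 = 28/70 = 0.40, a_23 = 3.5/70 = 0.05, a_33 = 3.5/70 = 0.05, a_43 = 21/70 = 0.30
  a_14 = 73.5/210 = 0.35, a_24 = 21/210 = 0.10, a_34 = 10.5/210 = 0.05, a_44 = 42/210 = 0.20
I − A =
  [   0.95    -0.05    -0.40    -0.35]
  [  -0.10     0.80    -0.05    -0.10]
  [  -0.10    -0.45     0.95    -0.05]
  [  -0.30    -0.05    -0.30     0.80]
Compute the cofactors C_ij = (−1)^(i+j)·(3×3 minor ij) of I−A; the adjugate is their transpose:
adj(I−A) = Cᵀ =
  [ 0.559625   0.246125   0.342375   0.297000]
  [ 0.110750   0.559500   0.115750   0.125625]
  [ 0.125250   0.303625   0.512000   0.124750]
  [ 0.263750   0.241125   0.327625   0.645625]
det(I−A) = Σ_j (I−A)_1j·C_1j = (0.95)(0.559625) + (-0.05)(0.110750) + (-0.40)(0.125250) + (-0.35)(0.263750) = 0.38369375
(I − A)⁻¹ = adj(I−A) / det(I−A) ≈
  [   1.4585     0.6415     0.8923     0.7741]
  [   0.2886     1.4582     0.3017     0.3274]
  [   0.3264     0.7913     1.3344     0.3251]
  [   0.6874     0.6284     0.8539     1.6827]
x = (I − A)⁻¹ d = adj(I−A)·d / det(I−A), with det(I−A) = 0.38369375:
  x_1 = (0.559625·950 + 0.246125·775 + 0.342375·225 + 0.297000·800) / 0.38369375 = 1037.025 / 0.38369375 ≈ 2702.741
  x_2 = (0.110750·950 + 0.559500·775 + 0.115750·225 + 0.125625·800) / 0.38369375 = 665.36875 / 0.38369375 ≈ 1734.114
  x_3 = (0.125250·950 + 0.303625·775 + 0.512000·225 + 0.124750·800) / 0.38369375 = 569.296875 / 0.38369375 ≈ 1483.727
  x_4 = (0.263750·950 + 0.241125·775 + 0.327625·225 + 0.645625·800) / 0.38369375 = 1027.65 / 0.38369375 ≈ 2678.308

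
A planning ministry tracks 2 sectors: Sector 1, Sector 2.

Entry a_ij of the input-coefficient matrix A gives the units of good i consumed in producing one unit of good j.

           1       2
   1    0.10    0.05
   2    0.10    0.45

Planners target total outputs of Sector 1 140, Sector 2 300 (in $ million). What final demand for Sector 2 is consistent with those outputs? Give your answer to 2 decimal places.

d_2 = 151.00

I − A =
  [   0.90    -0.05]
  [  -0.10     0.55]
d = (I − A) x:
  d_1 = (+0.90)·140 + (-0.05)·300 = 111.00
  d_2 = (-0.10)·140 + (+0.55)·300 = 151.00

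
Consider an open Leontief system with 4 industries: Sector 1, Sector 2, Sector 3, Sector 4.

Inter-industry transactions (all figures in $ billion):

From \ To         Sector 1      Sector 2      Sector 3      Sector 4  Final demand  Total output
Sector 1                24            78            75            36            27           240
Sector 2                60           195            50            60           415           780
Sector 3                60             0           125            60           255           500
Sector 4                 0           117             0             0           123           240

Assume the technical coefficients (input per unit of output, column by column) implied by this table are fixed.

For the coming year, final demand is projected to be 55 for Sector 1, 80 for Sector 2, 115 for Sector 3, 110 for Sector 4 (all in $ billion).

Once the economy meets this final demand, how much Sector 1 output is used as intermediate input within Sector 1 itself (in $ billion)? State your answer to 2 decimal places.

Technical coefficients a_ij = z_ij / X_j:
  a_11 = 24/240 = 0.10, a_21 = 60/240 = 0.25, a_31 = 60/240 = 0.25, a_41 = 0/240 = 0.00
  a_12 = 78/780 = 0.10, a_22 = 195/780 = 0.25, a_32 = 0/780 = 0.00, a_42 = 117/780 = 0.15
  a_13 = 75/500 = 0.15, a_23 = 50/500 = 0.10, a_33 = 125/500 = 0.25, a_43 = 0/500 = 0.00
  a_14 = 36/240 = 0.15, a_24 = 60/240 = 0.25, a_34 = 60/240 = 0.25, a_44 = 0/240 = 0.00
I − A =
  [   0.90    -0.10    -0.15    -0.15]
  [  -0.25     0.75    -0.10    -0.25]
  [  -0.25     0.00     0.75    -0.25]
  [   0.00    -0.15     0.00     1.00]
Compute the cofactors C_ij = (−1)^(i+j)·(3×3 minor ij) of I−A; the adjugate is their transpose:
adj(I−A) = Cᵀ =
  [ 0.530625   0.097500   0.119125   0.133750]
  [ 0.212500   0.637500   0.127500   0.223125]
  [ 0.187500   0.064375   0.610625   0.196875]
  [ 0.031875   0.095625   0.019125   0.456875]
det(I−A) = Σ_j (I−A)_1j·C_1j = (0.90)(0.530625) + (-0.10)(0.212500) + (-0.15)(0.187500) + (-0.15)(0.031875) = 0.42340625
(I − A)⁻¹ = adj(I−A) / det(I−A) ≈
  [   1.2532     0.2303     0.2813     0.3159]
  [   0.5019     1.5056     0.3011     0.5270]
  [   0.4428     0.1520     1.4422     0.4650]
  [   0.0753     0.2258     0.0452     1.0790]
First solve x = (I − A)⁻¹ d = adj(I−A)·d / det(I−A); in particular x_1 = (0.530625·55 + 0.097500·80 + 0.119125·115 + 0.133750·110) / 0.42340625 = 65.39625 / 0.42340625 ≈ 154.4527.
Intermediate flow from 1 to 1: z_11 = a_11 · x_1 = 0.10 × 65.39625 / 0.42340625 = 6.539625 / 0.42340625 ≈ 15.45.

z_11 = 15.45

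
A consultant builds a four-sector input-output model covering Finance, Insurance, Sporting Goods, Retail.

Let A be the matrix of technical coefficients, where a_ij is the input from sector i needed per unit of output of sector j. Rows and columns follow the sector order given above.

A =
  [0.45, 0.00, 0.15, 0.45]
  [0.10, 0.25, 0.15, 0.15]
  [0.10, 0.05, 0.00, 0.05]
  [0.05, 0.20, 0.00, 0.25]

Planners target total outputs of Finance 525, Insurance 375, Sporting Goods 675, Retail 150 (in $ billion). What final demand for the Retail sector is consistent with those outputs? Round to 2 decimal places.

I − A =
  [   0.55     0.00    -0.15    -0.45]
  [  -0.10     0.75    -0.15    -0.15]
  [  -0.10    -0.05     1.00    -0.05]
  [  -0.05    -0.20     0.00     0.75]
d = (I − A) x:
  d_1 = (+0.55)·525 + (+0.00)·375 + (-0.15)·675 + (-0.45)·150 = 120.00
  d_2 = (-0.10)·525 + (+0.75)·375 + (-0.15)·675 + (-0.15)·150 = 105.00
  d_3 = (-0.10)·525 + (-0.05)·375 + (+1.00)·675 + (-0.05)·150 = 596.25
  d_4 = (-0.05)·525 + (-0.20)·375 + (+0.00)·675 + (+0.75)·150 = 11.25

d_4 = 11.25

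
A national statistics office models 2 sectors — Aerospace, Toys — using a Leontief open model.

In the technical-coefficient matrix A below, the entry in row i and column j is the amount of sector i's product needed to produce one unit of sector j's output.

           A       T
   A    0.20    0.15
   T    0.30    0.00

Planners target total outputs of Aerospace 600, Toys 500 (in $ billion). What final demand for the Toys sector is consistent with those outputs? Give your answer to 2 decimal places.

I − A =
  [   0.80    -0.15]
  [  -0.30     1.00]
d = (I − A) x:
  d_A = (+0.80)·600 + (-0.15)·500 = 405.00
  d_T = (-0.30)·600 + (+1.00)·500 = 320.00

d_T = 320.00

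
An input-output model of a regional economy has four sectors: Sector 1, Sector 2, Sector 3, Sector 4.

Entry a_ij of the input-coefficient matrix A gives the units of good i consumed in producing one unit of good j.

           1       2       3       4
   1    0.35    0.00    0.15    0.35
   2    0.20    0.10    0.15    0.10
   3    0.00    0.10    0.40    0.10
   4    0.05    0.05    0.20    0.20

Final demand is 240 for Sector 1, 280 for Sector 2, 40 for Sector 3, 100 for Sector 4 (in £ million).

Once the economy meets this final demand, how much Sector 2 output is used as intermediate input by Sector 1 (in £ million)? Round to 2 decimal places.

I − A =
  [   0.65     0.00    -0.15    -0.35]
  [  -0.20     0.90    -0.15    -0.10]
  [   0.00    -0.10     0.60    -0.10]
  [  -0.05    -0.05    -0.20     0.80]
Compute the cofactors C_ij = (−1)^(i+j)·(3×3 minor ij) of I−A; the adjugate is their transpose:
adj(I−A) = Cᵀ =
  [ 0.396250   0.030250   0.172875   0.198750]
  [ 0.095750   0.287750   0.127125   0.093750]
  [ 0.022000   0.053500   0.445500   0.072000]
  [ 0.036250   0.033250   0.130125   0.338250]
det(I−A) = Σ_j (I−A)_1j·C_1j = (0.65)(0.396250) + (0.00)(0.095750) + (-0.15)(0.022000) + (-0.35)(0.036250) = 0.241575
(I − A)⁻¹ = adj(I−A) / det(I−A) ≈
  [   1.6403     0.1252     0.7156     0.8227]
  [   0.3964     1.1911     0.5262     0.3881]
  [   0.0911     0.2215     1.8441     0.2980]
  [   0.1501     0.1376     0.5387     1.4002]
First solve x = (I − A)⁻¹ d = adj(I−A)·d / det(I−A); in particular x_1 = (0.396250·240 + 0.030250·280 + 0.172875·40 + 0.198750·100) / 0.241575 = 130.36 / 0.241575 ≈ 539.6254.
Intermediate flow from 2 to 1: z_21 = a_21 · x_1 = 0.20 × 130.36 / 0.241575 = 26.072 / 0.241575 ≈ 107.93.

z_21 = 107.93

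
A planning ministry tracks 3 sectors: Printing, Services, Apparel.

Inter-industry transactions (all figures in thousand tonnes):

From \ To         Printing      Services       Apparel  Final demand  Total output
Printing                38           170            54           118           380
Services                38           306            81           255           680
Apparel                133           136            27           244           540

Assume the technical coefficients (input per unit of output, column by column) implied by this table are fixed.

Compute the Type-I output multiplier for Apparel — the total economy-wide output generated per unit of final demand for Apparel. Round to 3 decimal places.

Technical coefficients a_ij = z_ij / X_j:
  a_PP = 38/380 = 0.10, a_SP = 38/380 = 0.10, a_AP = 133/380 = 0.35
  a_PS = 170/680 = 0.25, a_SS = 306/680 = 0.45, a_AS = 136/680 = 0.20
  a_PA = 54/540 = 0.10, a_SA = 81/540 = 0.15, a_AA = 27/540 = 0.05
I − A =
  [   0.90    -0.25    -0.10]
  [  -0.10     0.55    -0.15]
  [  -0.35    -0.20     0.95]
Cofactors of I−A, C_ij = (−1)^(i+j)·(minor ij) (rows/columns in the sector order above):
  C_11 = (0.55)(0.95) − (-0.15)(-0.20) = 0.4925
  C_12 = −[(-0.10)(0.95) − (-0.15)(-0.35)] = 0.1475
  C_13 = (-0.10)(-0.20) − (0.55)(-0.35) = 0.2125
  C_21 = −[(-0.25)(0.95) − (-0.10)(-0.20)] = 0.2575
  C_22 = (0.90)(0.95) − (-0.10)(-0.35) = 0.8200
  C_23 = −[(0.90)(-0.20) − (-0.25)(-0.35)] = 0.2675
  C_31 = (-0.25)(-0.15) − (-0.10)(0.55) = 0.0925
  C_32 = −[(0.90)(-0.15) − (-0.10)(-0.10)] = 0.1450
  C_33 = (0.90)(0.55) − (-0.25)(-0.10) = 0.4700
det(I−A) = Σ_j (I−A)_1j·C_1j = (0.90)(0.4925) + (-0.25)(0.1475) + (-0.10)(0.2125) = 0.385125
adj(I−A) = Cᵀ =
  [ 0.4925   0.2575   0.0925]
  [ 0.1475   0.8200   0.1450]
  [ 0.2125   0.2675   0.4700]
(I − A)⁻¹ = adj(I−A) / det(I−A) ≈
  [   1.2788     0.6686     0.2402]
  [   0.3830     2.1292     0.3765]
  [   0.5518     0.6946     1.2204]
The output multiplier for sector j is the column-j sum of the Leontief inverse (I − A)⁻¹ = adj(I−A) / det(I−A).
Column A of adj(I−A): (0.0925, 0.1450, 0.4700); det(I−A) = 0.385125.
m_A = (0.0925 + 0.1450 + 0.4700) / 0.385125 = 0.7075 / 0.385125 ≈ 1.837.

m_A = 1.837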